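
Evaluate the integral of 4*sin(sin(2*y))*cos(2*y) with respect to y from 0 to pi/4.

Let u = sin(2*y), so du = 2*cos(2*y) dy. When y = 0, u = 0; when y = pi/4, u = 1.
The integral becomes 2·∫ sin(u) du from 0 to 1, with antiderivative -2*cos(u).
Back in y: F(y) = -2*cos(sin(2*y)).
Then F(pi/4) - F(0) = (-2*cos(1)) - (-2) = 2 - 2*cos(1).

2 - 2*cos(1)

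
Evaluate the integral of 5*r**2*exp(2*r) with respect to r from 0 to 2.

Integrate by parts twice (u = r^2, dv = 5*exp(2*r) dr).
An antiderivative is F(r) = (10*r**2 - 10*r + 5)*exp(2*r)/4.
Then F(2) - F(0) = (25*exp(4)/4) - (5/4) = -5/4 + 25*exp(4)/4.

-5/4 + 25*exp(4)/4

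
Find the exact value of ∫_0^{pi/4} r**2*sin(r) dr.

-2 - sqrt(2)*pi**2/32 + sqrt(2)*pi/4 + sqrt(2)

Integrate by parts twice (u = r^2, dv = sin(r) dr).
An antiderivative is F(r) = -r**2*cos(r) + 2*r*sin(r) + 2*cos(r).
Then F(pi/4) - F(0) = (sqrt(2)*(-pi**2 + 8*pi + 32)/32) - (2) = -2 - sqrt(2)*pi**2/32 + sqrt(2)*pi/4 + sqrt(2).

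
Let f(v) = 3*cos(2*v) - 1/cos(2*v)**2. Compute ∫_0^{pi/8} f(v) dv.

-1/2 + 3*sqrt(2)/4

An antiderivative is F(v) = 3*sin(2*v)/2 - tan(2*v)/2.
Then F(pi/8) - F(0) = (-1/2 + 3*sqrt(2)/4) - (0) = -1/2 + 3*sqrt(2)/4.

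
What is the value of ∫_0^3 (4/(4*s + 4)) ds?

Let u = 4*s + 4, so du = 4 ds. When s = 0, u = 4; when s = 3, u = 16.
The integral becomes ∫ 1/u du from 4 to 16, with antiderivative log(u).
Back in s: F(s) = log(4*s + 4).
Then F(3) - F(0) = (log(16)) - (log(4)) = log(4).

log(4)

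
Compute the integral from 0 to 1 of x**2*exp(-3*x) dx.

2/27 - 17*exp(-3)/27

Integrate by parts twice (u = x^2, dv = exp(-3*x) dx).
An antiderivative is F(x) = (-9*x**2 - 6*x - 2)*exp(-3*x)/27.
Then F(1) - F(0) = (-17*exp(-3)/27) - (-2/27) = 2/27 - 17*exp(-3)/27.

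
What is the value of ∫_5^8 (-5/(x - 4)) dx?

-10*log(2)

An antiderivative is F(x) = -5*log(x - 4).
Then F(8) - F(5) = (-10*log(2)) - (0) = -10*log(2).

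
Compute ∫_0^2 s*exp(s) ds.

1 + exp(2)

Integrate by parts once (u = s, dv = exp(s) ds).
An antiderivative is F(s) = (s - 1)*exp(s).
Then F(2) - F(0) = (exp(2)) - (-1) = 1 + exp(2).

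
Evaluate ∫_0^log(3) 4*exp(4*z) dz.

Let u = exp(z), so du = exp(z) dz. When z = 0, u = 1; when z = log(3), u = 3.
The integral becomes 4·∫ u**3 du from 1 to 3, with antiderivative u**4.
Back in z: F(z) = exp(4*z).
Then F(log(3)) - F(0) = (81) - (1) = 80.

80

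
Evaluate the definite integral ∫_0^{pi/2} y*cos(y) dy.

Integrate by parts once (u = y, dv = cos(y) dy).
An antiderivative is F(y) = y*sin(y) + cos(y).
Then F(pi/2) - F(0) = (pi/2) - (1) = -1 + pi/2.

-1 + pi/2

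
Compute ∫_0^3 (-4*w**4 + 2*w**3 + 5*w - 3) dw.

By the power rule, an antiderivative is F(w) = -4*w**5/5 + w**4/2 + 5*w**2/2 - 3*w.
Then F(3) - F(0) = (-702/5) - (0) = -702/5.

-702/5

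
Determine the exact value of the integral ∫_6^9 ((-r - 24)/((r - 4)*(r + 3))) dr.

Factor the denominator: r**2 - r - 12 = (r + 3)(r - 4).
Partial fractions: (-r - 24)/((r - 4)*(r + 3)) = 3/(r + 3) - 4/(r - 4).
An antiderivative is F(r) = -4*log(r - 4) + 3*log(r + 3).
Then F(9) - F(6) = (-4*log(5) + 3*log(3) + 6*log(2)) - (-4*log(2) + 6*log(3)) = -4*log(5) - 3*log(3) + 10*log(2).

-4*log(5) - 3*log(3) + 10*log(2)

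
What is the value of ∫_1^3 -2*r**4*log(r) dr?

484/25 - 486*log(3)/5

Integrate by parts once (u = ln r, dv = -2*r**4 dr).
An antiderivative is F(r) = -2*r**5*(5*log(r) - 1)/25.
Then F(3) - F(1) = (486/25 - 486*log(3)/5) - (2/25) = 484/25 - 486*log(3)/5.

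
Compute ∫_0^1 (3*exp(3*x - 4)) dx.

-(1 - exp(3))*exp(-4)

Let u = 3*x - 4, so du = 3 dx. When x = 0, u = -4; when x = 1, u = -1.
The integral becomes ∫ exp(u) du from -4 to -1, with antiderivative exp(u).
Back in x: F(x) = exp(3*x - 4).
Then F(1) - F(0) = (exp(-1)) - (exp(-4)) = -(1 - exp(3))*exp(-4).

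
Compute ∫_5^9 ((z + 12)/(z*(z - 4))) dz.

Factor the denominator: z**2 - 4*z = z(z - 4).
Partial fractions: (z + 12)/(z*(z - 4)) = -3/z + 4/(z - 4).
An antiderivative is F(z) = -3*log(z) + 4*log(z - 4).
Then F(9) - F(5) = (-6*log(3) + 4*log(5)) - (-3*log(5)) = -6*log(3) + 7*log(5).

-6*log(3) + 7*log(5)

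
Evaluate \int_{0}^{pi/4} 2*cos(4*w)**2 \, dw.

Use the identity cos^2(4*w) = (1 + cos(8*w))/2.
An antiderivative is F(w) = w + sin(8*w)/8.
Then F(pi/4) - F(0) = (pi/4) - (0) = pi/4.

pi/4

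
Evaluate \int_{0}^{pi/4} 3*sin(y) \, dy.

3 - 3*sqrt(2)/2

An antiderivative is F(y) = -3*cos(y).
Then F(pi/4) - F(0) = (-3*sqrt(2)/2) - (-3) = 3 - 3*sqrt(2)/2.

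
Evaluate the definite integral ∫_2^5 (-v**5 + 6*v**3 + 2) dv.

By the power rule, an antiderivative is F(v) = -v**6/6 + 3*v**4/2 + 2*v.
Then F(5) - F(2) = (-4970/3) - (52/3) = -1674.

-1674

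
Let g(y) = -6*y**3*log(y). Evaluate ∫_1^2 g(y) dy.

Integrate by parts once (u = ln y, dv = -6*y**3 dy).
An antiderivative is F(y) = -3*y**4*(4*log(y) - 1)/8.
Then F(2) - F(1) = (6 - 24*log(2)) - (3/8) = 45/8 - 24*log(2).

45/8 - 24*log(2)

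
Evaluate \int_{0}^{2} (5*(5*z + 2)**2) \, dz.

Let u = 5*z + 2, so du = 5 dz. When z = 0, u = 2; when z = 2, u = 12.
The integral becomes ∫ u**2 du from 2 to 12, with antiderivative u**3/3.
Back in z: F(z) = (5*z + 2)**3/3.
Then F(2) - F(0) = (576) - (8/3) = 1720/3.

1720/3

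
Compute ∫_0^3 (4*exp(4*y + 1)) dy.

-exp(1) + exp(13)

Let u = 4*y + 1, so du = 4 dy. When y = 0, u = 1; when y = 3, u = 13.
The integral becomes ∫ exp(u) du from 1 to 13, with antiderivative exp(u).
Back in y: F(y) = exp(4*y + 1).
Then F(3) - F(0) = (exp(13)) - (exp(1)) = -exp(1) + exp(13).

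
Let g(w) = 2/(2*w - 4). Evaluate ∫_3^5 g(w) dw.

log(3)

An antiderivative is F(w) = log(2*w - 4).
Then F(5) - F(3) = (log(6)) - (log(2)) = log(3).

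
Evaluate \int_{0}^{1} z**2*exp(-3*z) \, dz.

Integrate by parts twice (u = z^2, dv = exp(-3*z) dz).
An antiderivative is F(z) = (-9*z**2 - 6*z - 2)*exp(-3*z)/27.
Then F(1) - F(0) = (-17*exp(-3)/27) - (-2/27) = 2/27 - 17*exp(-3)/27.

2/27 - 17*exp(-3)/27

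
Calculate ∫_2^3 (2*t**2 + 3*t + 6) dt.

By the power rule, an antiderivative is F(t) = 2*t**3/3 + 3*t**2/2 + 6*t.
Then F(3) - F(2) = (99/2) - (70/3) = 157/6.

157/6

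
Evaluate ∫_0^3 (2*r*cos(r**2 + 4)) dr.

Let u = r**2 + 4, so du = 2*r dr. When r = 0, u = 4; when r = 3, u = 13.
The integral becomes ∫ cos(u) du from 4 to 13, with antiderivative sin(u).
Back in r: F(r) = sin(r**2 + 4).
Then F(3) - F(0) = (sin(13)) - (sin(4)) = sin(13) - sin(4).

sin(13) - sin(4)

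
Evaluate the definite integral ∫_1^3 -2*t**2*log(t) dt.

52/9 - 18*log(3)

Integrate by parts once (u = ln t, dv = -2*t**2 dt).
An antiderivative is F(t) = -2*t**3*(3*log(t) - 1)/9.
Then F(3) - F(1) = (6 - 18*log(3)) - (2/9) = 52/9 - 18*log(3).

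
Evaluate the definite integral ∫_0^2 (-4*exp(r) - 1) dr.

An antiderivative is F(r) = -r - 4*exp(r).
Then F(2) - F(0) = (-4*exp(2) - 2) - (-4) = 2 - 4*exp(2).

2 - 4*exp(2)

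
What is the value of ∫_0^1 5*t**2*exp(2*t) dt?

Integrate by parts twice (u = t^2, dv = 5*exp(2*t) dt).
An antiderivative is F(t) = (10*t**2 - 10*t + 5)*exp(2*t)/4.
Then F(1) - F(0) = (5*exp(2)/4) - (5/4) = -5/4 + 5*exp(2)/4.

-5/4 + 5*exp(2)/4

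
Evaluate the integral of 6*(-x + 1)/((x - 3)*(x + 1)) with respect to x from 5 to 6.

Factor the denominator: x**2 - 2*x - 3 = (x + 1)(x - 3).
Partial fractions: 6*(-x + 1)/((x - 3)*(x + 1)) = -3/(x + 1) - 3/(x - 3).
An antiderivative is F(x) = -3*log(x - 3) - 3*log(x + 1).
Then F(6) - F(5) = (-3*log(7) - 3*log(3)) - (-6*log(2) - 3*log(3)) = -3*log(7) + 6*log(2).

-3*log(7) + 6*log(2)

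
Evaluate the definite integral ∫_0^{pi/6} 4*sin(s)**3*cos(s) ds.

1/16

Let u = sin(s), so du = cos(s) ds. When s = 0, u = 0; when s = pi/6, u = 1/2.
The integral becomes 4·∫ u**3 du from 0 to 1/2, with antiderivative u**4.
Back in s: F(s) = sin(s)**4.
Then F(pi/6) - F(0) = (1/16) - (0) = 1/16.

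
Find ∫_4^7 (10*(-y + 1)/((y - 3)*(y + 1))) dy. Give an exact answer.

Factor the denominator: y**2 - 2*y - 3 = (y + 1)(y - 3).
Partial fractions: 10*(-y + 1)/((y - 3)*(y + 1)) = -5/(y + 1) - 5/(y - 3).
An antiderivative is F(y) = -5*log(y - 3) - 5*log(y + 1).
Then F(7) - F(4) = (-25*log(2)) - (-5*log(5)) = -25*log(2) + 5*log(5).

-25*log(2) + 5*log(5)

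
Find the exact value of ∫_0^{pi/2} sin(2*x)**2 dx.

pi/4

Use the identity sin^2(2*x) = (1 - cos(4*x))/2.
An antiderivative is F(x) = x/2 - sin(4*x)/8.
Then F(pi/2) - F(0) = (pi/4) - (0) = pi/4.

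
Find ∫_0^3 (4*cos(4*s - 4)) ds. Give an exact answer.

Let u = 4*s - 4, so du = 4 ds. When s = 0, u = -4; when s = 3, u = 8.
The integral becomes ∫ cos(u) du from -4 to 8, with antiderivative sin(u).
Back in s: F(s) = sin(4*s - 4).
Then F(3) - F(0) = (sin(8)) - (-sin(4)) = sin(4) + sin(8).

sin(4) + sin(8)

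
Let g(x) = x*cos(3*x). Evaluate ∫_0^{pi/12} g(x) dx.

Integrate by parts once (u = x, dv = cos(3*x) dx).
An antiderivative is F(x) = x*sin(3*x)/3 + cos(3*x)/9.
Then F(pi/12) - F(0) = (sqrt(2)*(pi + 4)/72) - (1/9) = -1/9 + sqrt(2)*pi/72 + sqrt(2)/18.

-1/9 + sqrt(2)*pi/72 + sqrt(2)/18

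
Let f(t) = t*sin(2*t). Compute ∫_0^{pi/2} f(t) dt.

pi/4

Integrate by parts once (u = t, dv = sin(2*t) dt).
An antiderivative is F(t) = -t*cos(2*t)/2 + sin(2*t)/4.
Then F(pi/2) - F(0) = (pi/4) - (0) = pi/4.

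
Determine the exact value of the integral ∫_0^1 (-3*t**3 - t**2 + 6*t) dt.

23/12

By the power rule, an antiderivative is F(t) = -3*t**4/4 - t**3/3 + 3*t**2.
Then F(1) - F(0) = (23/12) - (0) = 23/12.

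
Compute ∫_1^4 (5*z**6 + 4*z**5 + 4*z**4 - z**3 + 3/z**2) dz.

1063233/70

By the power rule, an antiderivative is F(z) = 5*z**7/7 + 2*z**6/3 + 4*z**5/5 - z**4/4 - 3/z.
Then F(4) - F(1) = (6378949/420) - (-449/420) = 1063233/70.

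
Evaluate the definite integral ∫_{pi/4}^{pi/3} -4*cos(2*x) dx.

2 - sqrt(3)

An antiderivative is F(x) = -2*sin(2*x).
Then F(pi/3) - F(pi/4) = (-sqrt(3)) - (-2) = 2 - sqrt(3).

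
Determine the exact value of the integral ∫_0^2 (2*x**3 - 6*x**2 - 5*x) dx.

By the power rule, an antiderivative is F(x) = x**4/2 - 2*x**3 - 5*x**2/2.
Then F(2) - F(0) = (-18) - (0) = -18.

-18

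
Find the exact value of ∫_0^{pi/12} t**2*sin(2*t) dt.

-1/4 - sqrt(3)*pi**2/576 + pi/48 + sqrt(3)/8

Integrate by parts twice (u = t^2, dv = sin(2*t) dt).
An antiderivative is F(t) = -t**2*cos(2*t)/2 + t*sin(2*t)/2 + cos(2*t)/4.
Then F(pi/12) - F(0) = (-sqrt(3)*pi**2/576 + pi/48 + sqrt(3)/8) - (1/4) = -1/4 - sqrt(3)*pi**2/576 + pi/48 + sqrt(3)/8.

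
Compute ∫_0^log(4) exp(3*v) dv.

21

Let u = exp(v), so du = exp(v) dv. When v = 0, u = 1; when v = log(4), u = 4.
The integral becomes ∫ u**2 du from 1 to 4, with antiderivative u**3/3.
Back in v: F(v) = exp(3*v)/3.
Then F(log(4)) - F(0) = (64/3) - (1/3) = 21.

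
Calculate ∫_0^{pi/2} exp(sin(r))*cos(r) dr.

-1 + E

Let u = sin(r), so du = cos(r) dr. When r = 0, u = 0; when r = pi/2, u = 1.
The integral becomes ∫ exp(u) du from 0 to 1, with antiderivative exp(u).
Back in r: F(r) = exp(sin(r)).
Then F(pi/2) - F(0) = (E) - (1) = -1 + E.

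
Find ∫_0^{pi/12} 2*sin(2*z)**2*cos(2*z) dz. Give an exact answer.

Let u = sin(2*z), so du = 2*cos(2*z) dz. When z = 0, u = 0; when z = pi/12, u = 1/2.
The integral becomes ∫ u**2 du from 0 to 1/2, with antiderivative u**3/3.
Back in z: F(z) = sin(2*z)**3/3.
Then F(pi/12) - F(0) = (1/24) - (0) = 1/24.

1/24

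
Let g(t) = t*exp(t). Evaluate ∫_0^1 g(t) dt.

1

Integrate by parts once (u = t, dv = exp(t) dt).
An antiderivative is F(t) = (t - 1)*exp(t).
Then F(1) - F(0) = (0) - (-1) = 1.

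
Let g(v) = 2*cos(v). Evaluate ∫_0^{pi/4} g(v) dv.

An antiderivative is F(v) = 2*sin(v).
Then F(pi/4) - F(0) = (sqrt(2)) - (0) = sqrt(2).

sqrt(2)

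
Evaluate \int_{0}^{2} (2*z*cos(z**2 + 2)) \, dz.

Let u = z**2 + 2, so du = 2*z dz. When z = 0, u = 2; when z = 2, u = 6.
The integral becomes ∫ cos(u) du from 2 to 6, with antiderivative sin(u).
Back in z: F(z) = sin(z**2 + 2).
Then F(2) - F(0) = (sin(6)) - (sin(2)) = -sin(2) + sin(6).

-sin(2) + sin(6)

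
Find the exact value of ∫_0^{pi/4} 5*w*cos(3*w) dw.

Integrate by parts once (u = w, dv = 5*cos(3*w) dw).
An antiderivative is F(w) = 5*w*sin(3*w)/3 + 5*cos(3*w)/9.
Then F(pi/4) - F(0) = (5*sqrt(2)*(-4 + 3*pi)/72) - (5/9) = -5/9 - 5*sqrt(2)/18 + 5*sqrt(2)*pi/24.

-5/9 - 5*sqrt(2)/18 + 5*sqrt(2)*pi/24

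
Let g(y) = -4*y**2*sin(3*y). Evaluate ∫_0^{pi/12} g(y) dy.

Integrate by parts twice (u = y^2, dv = -4*sin(3*y) dy).
An antiderivative is F(y) = 4*y**2*cos(3*y)/3 - 8*y*sin(3*y)/9 - 8*cos(3*y)/27.
Then F(pi/12) - F(0) = (sqrt(2)*(-32 - 8*pi + pi**2)/216) - (-8/27) = -4*sqrt(2)/27 - sqrt(2)*pi/27 + sqrt(2)*pi**2/216 + 8/27.

-4*sqrt(2)/27 - sqrt(2)*pi/27 + sqrt(2)*pi**2/216 + 8/27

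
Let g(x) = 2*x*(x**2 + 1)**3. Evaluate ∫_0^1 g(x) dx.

15/4

Let u = x**2 + 1, so du = 2*x dx. When x = 0, u = 1; when x = 1, u = 2.
The integral becomes ∫ u**3 du from 1 to 2, with antiderivative u**4/4.
Back in x: F(x) = (x**2 + 1)**4/4.
Then F(1) - F(0) = (4) - (1/4) = 15/4.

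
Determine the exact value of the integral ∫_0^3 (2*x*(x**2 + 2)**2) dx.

441

Let u = x**2 + 2, so du = 2*x dx. When x = 0, u = 2; when x = 3, u = 11.
The integral becomes ∫ u**2 du from 2 to 11, with antiderivative u**3/3.
Back in x: F(x) = (x**2 + 2)**3/3.
Then F(3) - F(0) = (1331/3) - (8/3) = 441.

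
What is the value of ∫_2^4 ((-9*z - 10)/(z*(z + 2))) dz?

-4*log(3) - log(2)

Factor the denominator: z**2 + 2*z = (z + 2)z.
Partial fractions: (-9*z - 10)/(z*(z + 2)) = -4/(z + 2) - 5/z.
An antiderivative is F(z) = -5*log(z) - 4*log(z + 2).
Then F(4) - F(2) = (-14*log(2) - 4*log(3)) - (-13*log(2)) = -4*log(3) - log(2).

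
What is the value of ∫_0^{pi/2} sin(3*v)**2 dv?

Use the identity sin^2(3*v) = (1 - cos(6*v))/2.
An antiderivative is F(v) = v/2 - sin(6*v)/12.
Then F(pi/2) - F(0) = (pi/4) - (0) = pi/4.

pi/4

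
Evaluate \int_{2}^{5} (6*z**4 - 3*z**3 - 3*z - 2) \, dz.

By the power rule, an antiderivative is F(z) = 6*z**5/5 - 3*z**4/4 - 3*z**2/2 - 2*z.
Then F(5) - F(2) = (12935/4) - (82/5) = 64347/20.

64347/20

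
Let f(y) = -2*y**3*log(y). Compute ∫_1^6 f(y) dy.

-648*log(3) - 648*log(2) + 1295/8

Integrate by parts once (u = ln y, dv = -2*y**3 dy).
An antiderivative is F(y) = -y**4*(4*log(y) - 1)/8.
Then F(6) - F(1) = (-648*log(3) - 648*log(2) + 162) - (1/8) = -648*log(3) - 648*log(2) + 1295/8.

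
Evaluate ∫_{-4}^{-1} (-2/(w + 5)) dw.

An antiderivative is F(w) = -2*log(w + 5).
Then F(-1) - F(-4) = (-log(16)) - (0) = -log(16).

-log(16)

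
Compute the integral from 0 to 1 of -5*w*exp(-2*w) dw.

Integrate by parts once (u = w, dv = -5*exp(-2*w) dw).
An antiderivative is F(w) = (10*w + 5)*exp(-2*w)/4.
Then F(1) - F(0) = (15*exp(-2)/4) - (5/4) = -5/4 + 15*exp(-2)/4.

-5/4 + 15*exp(-2)/4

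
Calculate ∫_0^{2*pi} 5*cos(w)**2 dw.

Use the identity cos^2(w) = (1 + cos(2*w))/2.
An antiderivative is F(w) = 5*w/2 + 5*sin(2*w)/4.
Then F(2*pi) - F(0) = (5*pi) - (0) = 5*pi.

5*pi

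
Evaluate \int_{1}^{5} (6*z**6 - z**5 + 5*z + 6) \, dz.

By the power rule, an antiderivative is F(z) = 6*z**7/7 - z**6/6 + 5*z**2/2 + 6*z.
Then F(5) - F(1) = (1353505/21) - (193/21) = 451104/7.

451104/7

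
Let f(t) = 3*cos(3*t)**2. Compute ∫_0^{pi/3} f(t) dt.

pi/2

Use the identity cos^2(3*t) = (1 + cos(6*t))/2.
An antiderivative is F(t) = 3*t/2 + sin(6*t)/4.
Then F(pi/3) - F(0) = (pi/2) - (0) = pi/2.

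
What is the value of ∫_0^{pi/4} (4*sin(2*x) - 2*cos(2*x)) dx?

1

An antiderivative is F(x) = -sin(2*x) - 2*cos(2*x).
Then F(pi/4) - F(0) = (-1) - (-2) = 1.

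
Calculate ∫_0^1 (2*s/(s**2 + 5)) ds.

Let u = s**2 + 5, so du = 2*s ds. When s = 0, u = 5; when s = 1, u = 6.
The integral becomes ∫ 1/u du from 5 to 6, with antiderivative log(u).
Back in s: F(s) = log(s**2 + 5).
Then F(1) - F(0) = (log(6)) - (log(5)) = log(6/5).

log(6/5)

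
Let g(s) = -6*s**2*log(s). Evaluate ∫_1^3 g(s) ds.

52/3 - 54*log(3)

Integrate by parts once (u = ln s, dv = -6*s**2 ds).
An antiderivative is F(s) = -2*s**3*(3*log(s) - 1)/3.
Then F(3) - F(1) = (18 - 54*log(3)) - (2/3) = 52/3 - 54*log(3).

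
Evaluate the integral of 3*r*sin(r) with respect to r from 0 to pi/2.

Integrate by parts once (u = r, dv = 3*sin(r) dr).
An antiderivative is F(r) = -3*r*cos(r) + 3*sin(r).
Then F(pi/2) - F(0) = (3) - (0) = 3.

3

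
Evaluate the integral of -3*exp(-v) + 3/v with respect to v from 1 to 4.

-3*exp(-1) + 3*exp(-4) + 6*log(2)

An antiderivative is F(v) = 3*log(v) + 3*exp(-v).
Then F(4) - F(1) = (3*exp(-4) + 6*log(2)) - (3*exp(-1)) = -3*exp(-1) + 3*exp(-4) + 6*log(2).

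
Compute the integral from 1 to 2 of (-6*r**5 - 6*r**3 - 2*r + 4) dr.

-169/2

By the power rule, an antiderivative is F(r) = -r**6 - 3*r**4/2 - r**2 + 4*r.
Then F(2) - F(1) = (-84) - (1/2) = -169/2.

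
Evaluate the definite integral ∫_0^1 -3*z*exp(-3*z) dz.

(4 - exp(3))*exp(-3)/3

Integrate by parts once (u = z, dv = -3*exp(-3*z) dz).
An antiderivative is F(z) = (3*z + 1)*exp(-3*z)/3.
Then F(1) - F(0) = (4*exp(-3)/3) - (1/3) = (4 - exp(3))*exp(-3)/3.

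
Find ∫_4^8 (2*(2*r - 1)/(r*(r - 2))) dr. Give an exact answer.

log(54)

Factor the denominator: r**2 - 2*r = r(r - 2).
Partial fractions: 2*(2*r - 1)/(r*(r - 2)) = 1/r + 3/(r - 2).
An antiderivative is F(r) = log(r) + 3*log(r - 2).
Then F(8) - F(4) = (3*log(3) + 6*log(2)) - (log(32)) = log(54).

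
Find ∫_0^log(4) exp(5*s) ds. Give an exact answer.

Let u = exp(s), so du = exp(s) ds. When s = 0, u = 1; when s = log(4), u = 4.
The integral becomes ∫ u**4 du from 1 to 4, with antiderivative u**5/5.
Back in s: F(s) = exp(5*s)/5.
Then F(log(4)) - F(0) = (1024/5) - (1/5) = 1023/5.

1023/5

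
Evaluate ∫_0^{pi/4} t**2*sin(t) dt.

Integrate by parts twice (u = t^2, dv = sin(t) dt).
An antiderivative is F(t) = -t**2*cos(t) + 2*t*sin(t) + 2*cos(t).
Then F(pi/4) - F(0) = (sqrt(2)*(-pi**2 + 8*pi + 32)/32) - (2) = -2 - sqrt(2)*pi**2/32 + sqrt(2)*pi/4 + sqrt(2).

-2 - sqrt(2)*pi**2/32 + sqrt(2)*pi/4 + sqrt(2)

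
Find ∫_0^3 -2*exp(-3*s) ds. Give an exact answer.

-2/3 + 2*exp(-9)/3

An antiderivative is F(s) = 2*exp(-3*s)/3.
Then F(3) - F(0) = (2*exp(-9)/3) - (2/3) = -2/3 + 2*exp(-9)/3.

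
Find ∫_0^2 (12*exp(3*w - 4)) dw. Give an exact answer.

-(4 - 4*exp(6))*exp(-4)

Let u = 3*w - 4, so du = 3 dw. When w = 0, u = -4; when w = 2, u = 2.
The integral becomes 4·∫ exp(u) du from -4 to 2, with antiderivative 4*exp(u).
Back in w: F(w) = 4*exp(3*w - 4).
Then F(2) - F(0) = (4*exp(2)) - (4*exp(-4)) = -(4 - 4*exp(6))*exp(-4).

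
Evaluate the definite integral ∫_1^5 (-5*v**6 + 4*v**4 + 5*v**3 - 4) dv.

By the power rule, an antiderivative is F(v) = -5*v**7/7 + 4*v**5/5 + 5*v**4/4 - 4*v.
Then F(5) - F(1) = (-1471185/28) - (-373/140) = -1838888/35.

-1838888/35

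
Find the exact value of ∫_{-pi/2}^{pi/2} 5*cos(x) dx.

An antiderivative is F(x) = 5*sin(x).
Then F(pi/2) - F(-pi/2) = (5) - (-5) = 10.

10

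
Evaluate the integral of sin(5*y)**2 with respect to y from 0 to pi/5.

pi/10

Use the identity sin^2(5*y) = (1 - cos(10*y))/2.
An antiderivative is F(y) = y/2 - sin(10*y)/20.
Then F(pi/5) - F(0) = (pi/10) - (0) = pi/10.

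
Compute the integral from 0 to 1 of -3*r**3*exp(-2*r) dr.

-9/8 + 57*exp(-2)/8

Integrate by parts 3 times (u = r^3, dv = -3*exp(-2*r) dr).
An antiderivative is F(r) = (12*r**3 + 18*r**2 + 18*r + 9)*exp(-2*r)/8.
Then F(1) - F(0) = (57*exp(-2)/8) - (9/8) = -9/8 + 57*exp(-2)/8.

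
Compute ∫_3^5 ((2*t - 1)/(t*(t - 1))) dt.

log(10/3)

Factor the denominator: t**2 - t = t(t - 1).
Partial fractions: (2*t - 1)/(t*(t - 1)) = 1/t + 1/(t - 1).
An antiderivative is F(t) = log(t) + log(t - 1).
Then F(5) - F(3) = (log(20)) - (log(6)) = log(10/3).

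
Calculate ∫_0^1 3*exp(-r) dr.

An antiderivative is F(r) = -3*exp(-r).
Then F(1) - F(0) = (-3*exp(-1)) - (-3) = 3 - 3*exp(-1).

3 - 3*exp(-1)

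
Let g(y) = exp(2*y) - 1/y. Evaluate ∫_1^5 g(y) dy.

-exp(2)/2 - log(5) + exp(10)/2

An antiderivative is F(y) = exp(2*y)/2 - log(y).
Then F(5) - F(1) = (-log(5) + exp(10)/2) - (exp(2)/2) = -exp(2)/2 - log(5) + exp(10)/2.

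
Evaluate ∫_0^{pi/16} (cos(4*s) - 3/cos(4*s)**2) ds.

-3/4 + sqrt(2)/8

An antiderivative is F(s) = sin(4*s)/4 - 3*tan(4*s)/4.
Then F(pi/16) - F(0) = (-3/4 + sqrt(2)/8) - (0) = -3/4 + sqrt(2)/8.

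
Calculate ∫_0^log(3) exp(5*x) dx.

Let u = exp(x), so du = exp(x) dx. When x = 0, u = 1; when x = log(3), u = 3.
The integral becomes ∫ u**4 du from 1 to 3, with antiderivative u**5/5.
Back in x: F(x) = exp(5*x)/5.
Then F(log(3)) - F(0) = (243/5) - (1/5) = 242/5.

242/5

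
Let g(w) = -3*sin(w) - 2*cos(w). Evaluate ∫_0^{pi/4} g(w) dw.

An antiderivative is F(w) = -2*sin(w) + 3*cos(w).
Then F(pi/4) - F(0) = (sqrt(2)/2) - (3) = -3 + sqrt(2)/2.

-3 + sqrt(2)/2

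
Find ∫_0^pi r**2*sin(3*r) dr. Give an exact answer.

Integrate by parts twice (u = r^2, dv = sin(3*r) dr).
An antiderivative is F(r) = -r**2*cos(3*r)/3 + 2*r*sin(3*r)/9 + 2*cos(3*r)/27.
Then F(pi) - F(0) = (-2/27 + pi**2/3) - (2/27) = -4/27 + pi**2/3.

-4/27 + pi**2/3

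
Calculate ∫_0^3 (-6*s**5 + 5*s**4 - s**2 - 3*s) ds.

-1017/2

By the power rule, an antiderivative is F(s) = -s**6 + s**5 - s**3/3 - 3*s**2/2.
Then F(3) - F(0) = (-1017/2) - (0) = -1017/2.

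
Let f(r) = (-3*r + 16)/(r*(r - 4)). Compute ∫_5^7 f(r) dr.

-4*log(7) + log(3) + 4*log(5)

Factor the denominator: r**2 - 4*r = r(r - 4).
Partial fractions: (-3*r + 16)/(r*(r - 4)) = -4/r + 1/(r - 4).
An antiderivative is F(r) = -4*log(r) + log(r - 4).
Then F(7) - F(5) = (-4*log(7) + log(3)) - (-4*log(5)) = -4*log(7) + log(3) + 4*log(5).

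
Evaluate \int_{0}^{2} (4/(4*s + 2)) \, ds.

log(5)

Let u = 4*s + 2, so du = 4 ds. When s = 0, u = 2; when s = 2, u = 10.
The integral becomes ∫ 1/u du from 2 to 10, with antiderivative log(u).
Back in s: F(s) = log(4*s + 2).
Then F(2) - F(0) = (log(10)) - (log(2)) = log(5).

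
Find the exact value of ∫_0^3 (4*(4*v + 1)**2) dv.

Let u = 4*v + 1, so du = 4 dv. When v = 0, u = 1; when v = 3, u = 13.
The integral becomes ∫ u**2 du from 1 to 13, with antiderivative u**3/3.
Back in v: F(v) = (4*v + 1)**3/3.
Then F(3) - F(0) = (2197/3) - (1/3) = 732.

732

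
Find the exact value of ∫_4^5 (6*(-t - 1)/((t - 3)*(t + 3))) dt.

-10*log(2) + 2*log(7)

Factor the denominator: t**2 - 9 = (t + 3)(t - 3).
Partial fractions: 6*(-t - 1)/((t - 3)*(t + 3)) = -2/(t + 3) - 4/(t - 3).
An antiderivative is F(t) = -4*log(t - 3) - 2*log(t + 3).
Then F(5) - F(4) = (-10*log(2)) - (-log(49)) = -10*log(2) + 2*log(7).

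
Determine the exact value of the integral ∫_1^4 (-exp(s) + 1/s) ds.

An antiderivative is F(s) = -exp(s) + log(s).
Then F(4) - F(1) = (-exp(4) + log(4)) - (-exp(1)) = -exp(4) + log(4) + exp(1).

-exp(4) + log(4) + exp(1)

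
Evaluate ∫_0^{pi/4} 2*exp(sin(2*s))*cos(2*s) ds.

-1 + E

Let u = sin(2*s), so du = 2*cos(2*s) ds. When s = 0, u = 0; when s = pi/4, u = 1.
The integral becomes ∫ exp(u) du from 0 to 1, with antiderivative exp(u).
Back in s: F(s) = exp(sin(2*s)).
Then F(pi/4) - F(0) = (E) - (1) = -1 + E.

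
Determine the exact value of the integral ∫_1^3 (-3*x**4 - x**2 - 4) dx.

By the power rule, an antiderivative is F(x) = -3*x**5/5 - x**3/3 - 4*x.
Then F(3) - F(1) = (-834/5) - (-74/15) = -2428/15.

-2428/15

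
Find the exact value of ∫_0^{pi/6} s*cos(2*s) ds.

-1/8 + sqrt(3)*pi/24

Integrate by parts once (u = s, dv = cos(2*s) ds).
An antiderivative is F(s) = s*sin(2*s)/2 + cos(2*s)/4.
Then F(pi/6) - F(0) = (1/8 + sqrt(3)*pi/24) - (1/4) = -1/8 + sqrt(3)*pi/24.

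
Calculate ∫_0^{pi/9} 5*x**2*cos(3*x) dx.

Integrate by parts twice (u = x^2, dv = 5*cos(3*x) dx).
An antiderivative is F(x) = 5*x**2*sin(3*x)/3 + 10*x*cos(3*x)/9 - 10*sin(3*x)/27.
Then F(pi/9) - F(0) = (-5*sqrt(3)/27 + 5*sqrt(3)*pi**2/486 + 5*pi/81) - (0) = -5*sqrt(3)/27 + 5*sqrt(3)*pi**2/486 + 5*pi/81.

-5*sqrt(3)/27 + 5*sqrt(3)*pi**2/486 + 5*pi/81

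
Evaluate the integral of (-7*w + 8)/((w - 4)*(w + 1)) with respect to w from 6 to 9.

-7*log(5) + log(2) + 3*log(7)

Factor the denominator: w**2 - 3*w - 4 = (w + 1)(w - 4).
Partial fractions: (-7*w + 8)/((w - 4)*(w + 1)) = -3/(w + 1) - 4/(w - 4).
An antiderivative is F(w) = -4*log(w - 4) - 3*log(w + 1).
Then F(9) - F(6) = (-7*log(5) - 3*log(2)) - (-3*log(7) - 4*log(2)) = -7*log(5) + log(2) + 3*log(7).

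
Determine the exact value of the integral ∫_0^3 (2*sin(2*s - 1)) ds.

-cos(5) + cos(1)

Let u = 2*s - 1, so du = 2 ds. When s = 0, u = -1; when s = 3, u = 5.
The integral becomes ∫ sin(u) du from -1 to 5, with antiderivative -cos(u).
Back in s: F(s) = -cos(2*s - 1).
Then F(3) - F(0) = (-cos(5)) - (-cos(1)) = -cos(5) + cos(1).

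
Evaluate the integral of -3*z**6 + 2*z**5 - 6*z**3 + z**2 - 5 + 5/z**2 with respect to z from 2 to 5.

-203898/7

By the power rule, an antiderivative is F(z) = -3*z**7/7 + z**6/3 - 3*z**4/2 + z**3/3 - 5*z - 5/z.
Then F(5) - F(2) = (-408739/14) - (-943/14) = -203898/7.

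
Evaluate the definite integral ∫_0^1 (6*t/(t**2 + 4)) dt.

-6*log(2) + 3*log(5)

Let u = t**2 + 4, so du = 2*t dt. When t = 0, u = 4; when t = 1, u = 5.
The integral becomes 3·∫ 1/u du from 4 to 5, with antiderivative 3*log(u).
Back in t: F(t) = 3*log(t**2 + 4).
Then F(1) - F(0) = (3*log(5)) - (log(64)) = -6*log(2) + 3*log(5).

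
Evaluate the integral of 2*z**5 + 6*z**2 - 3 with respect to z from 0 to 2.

94/3

By the power rule, an antiderivative is F(z) = z**6/3 + 2*z**3 - 3*z.
Then F(2) - F(0) = (94/3) - (0) = 94/3.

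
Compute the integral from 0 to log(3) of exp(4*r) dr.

Let u = exp(r), so du = exp(r) dr. When r = 0, u = 1; when r = log(3), u = 3.
The integral becomes ∫ u**3 du from 1 to 3, with antiderivative u**4/4.
Back in r: F(r) = exp(4*r)/4.
Then F(log(3)) - F(0) = (81/4) - (1/4) = 20.

20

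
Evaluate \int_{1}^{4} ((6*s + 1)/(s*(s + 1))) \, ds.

Factor the denominator: s**2 + s = (s + 1)s.
Partial fractions: (6*s + 1)/(s*(s + 1)) = 5/(s + 1) + 1/s.
An antiderivative is F(s) = log(s) + 5*log(s + 1).
Then F(4) - F(1) = (2*log(2) + 5*log(5)) - (log(32)) = -3*log(2) + 5*log(5).

-3*log(2) + 5*log(5)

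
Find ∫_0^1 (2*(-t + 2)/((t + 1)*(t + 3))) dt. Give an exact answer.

-7*log(2) + 5*log(3)

Factor the denominator: t**2 + 4*t + 3 = (t + 3)(t + 1).
Partial fractions: 2*(-t + 2)/((t + 1)*(t + 3)) = -5/(t + 3) + 3/(t + 1).
An antiderivative is F(t) = 3*log(t + 1) - 5*log(t + 3).
Then F(1) - F(0) = (-7*log(2)) - (-5*log(3)) = -7*log(2) + 5*log(3).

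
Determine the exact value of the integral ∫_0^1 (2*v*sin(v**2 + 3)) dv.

cos(3) - cos(4)

Let u = v**2 + 3, so du = 2*v dv. When v = 0, u = 3; when v = 1, u = 4.
The integral becomes ∫ sin(u) du from 3 to 4, with antiderivative -cos(u).
Back in v: F(v) = -cos(v**2 + 3).
Then F(1) - F(0) = (-cos(4)) - (-cos(3)) = cos(3) - cos(4).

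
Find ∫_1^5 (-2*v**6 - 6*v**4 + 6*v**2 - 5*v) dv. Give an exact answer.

By the power rule, an antiderivative is F(v) = -2*v**7/7 - 6*v**5/5 + 2*v**3 - 5*v**2/2.
Then F(5) - F(1) = (-362375/14) - (-139/70) = -905868/35.

-905868/35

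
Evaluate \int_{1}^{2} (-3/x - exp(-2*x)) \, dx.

(-6*exp(4)*log(2) - exp(2) + 1)*exp(-4)/2

An antiderivative is F(x) = -3*log(x) + exp(-2*x)/2.
Then F(2) - F(1) = (-3*log(2) + exp(-4)/2) - (exp(-2)/2) = (-6*exp(4)*log(2) - exp(2) + 1)*exp(-4)/2.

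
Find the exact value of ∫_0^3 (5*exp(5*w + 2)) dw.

-exp(2) + exp(17)

Let u = 5*w + 2, so du = 5 dw. When w = 0, u = 2; when w = 3, u = 17.
The integral becomes ∫ exp(u) du from 2 to 17, with antiderivative exp(u).
Back in w: F(w) = exp(5*w + 2).
Then F(3) - F(0) = (exp(17)) - (exp(2)) = -exp(2) + exp(17).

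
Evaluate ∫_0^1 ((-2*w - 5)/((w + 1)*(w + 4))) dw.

Factor the denominator: w**2 + 5*w + 4 = (w + 4)(w + 1).
Partial fractions: (-2*w - 5)/((w + 1)*(w + 4)) = -1/(w + 4) - 1/(w + 1).
An antiderivative is F(w) = -log(w + 1) - log(w + 4).
Then F(1) - F(0) = (-log(10)) - (-log(4)) = log(2/5).

log(2/5)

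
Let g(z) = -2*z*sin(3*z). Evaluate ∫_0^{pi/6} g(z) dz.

Integrate by parts once (u = z, dv = -2*sin(3*z) dz).
An antiderivative is F(z) = 2*z*cos(3*z)/3 - 2*sin(3*z)/9.
Then F(pi/6) - F(0) = (-2/9) - (0) = -2/9.

-2/9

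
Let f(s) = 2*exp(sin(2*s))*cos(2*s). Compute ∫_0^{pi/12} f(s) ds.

Let u = sin(2*s), so du = 2*cos(2*s) ds. When s = 0, u = 0; when s = pi/12, u = 1/2.
The integral becomes ∫ exp(u) du from 0 to 1/2, with antiderivative exp(u).
Back in s: F(s) = exp(sin(2*s)).
Then F(pi/12) - F(0) = (exp(1/2)) - (1) = -1 + exp(1/2).

-1 + exp(1/2)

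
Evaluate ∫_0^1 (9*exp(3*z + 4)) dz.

Let u = 3*z + 4, so du = 3 dz. When z = 0, u = 4; when z = 1, u = 7.
The integral becomes 3·∫ exp(u) du from 4 to 7, with antiderivative 3*exp(u).
Back in z: F(z) = 3*exp(3*z + 4).
Then F(1) - F(0) = (3*exp(7)) - (3*exp(4)) = -3*(1 - exp(3))*exp(4).

-3*(1 - exp(3))*exp(4)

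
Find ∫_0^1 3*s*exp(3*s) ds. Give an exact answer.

Integrate by parts once (u = s, dv = 3*exp(3*s) ds).
An antiderivative is F(s) = (3*s - 1)*exp(3*s)/3.
Then F(1) - F(0) = (2*exp(3)/3) - (-1/3) = 1/3 + 2*exp(3)/3.

1/3 + 2*exp(3)/3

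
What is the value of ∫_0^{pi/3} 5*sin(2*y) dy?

An antiderivative is F(y) = -5*cos(2*y)/2.
Then F(pi/3) - F(0) = (5/4) - (-5/2) = 15/4.

15/4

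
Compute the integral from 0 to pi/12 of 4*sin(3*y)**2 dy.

-1/3 + pi/6

Use the identity sin^2(3*y) = (1 - cos(6*y))/2.
An antiderivative is F(y) = 2*y - sin(6*y)/3.
Then F(pi/12) - F(0) = (-1/3 + pi/6) - (0) = -1/3 + pi/6.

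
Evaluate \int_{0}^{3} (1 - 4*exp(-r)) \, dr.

-1 + 4*exp(-3)

An antiderivative is F(r) = r + 4*exp(-r).
Then F(3) - F(0) = (4*exp(-3) + 3) - (4) = -1 + 4*exp(-3).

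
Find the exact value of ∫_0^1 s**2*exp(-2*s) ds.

(-5 + exp(2))*exp(-2)/4

Integrate by parts twice (u = s^2, dv = exp(-2*s) ds).
An antiderivative is F(s) = (-2*s**2 - 2*s - 1)*exp(-2*s)/4.
Then F(1) - F(0) = (-5*exp(-2)/4) - (-1/4) = (-5 + exp(2))*exp(-2)/4.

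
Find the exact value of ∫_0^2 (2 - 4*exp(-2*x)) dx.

An antiderivative is F(x) = 2*x + 2*exp(-2*x).
Then F(2) - F(0) = (2*exp(-4) + 4) - (2) = 2*exp(-4) + 2.

2*exp(-4) + 2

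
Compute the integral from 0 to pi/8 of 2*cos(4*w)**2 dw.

pi/8

Use the identity cos^2(4*w) = (1 + cos(8*w))/2.
An antiderivative is F(w) = w + sin(8*w)/8.
Then F(pi/8) - F(0) = (pi/8) - (0) = pi/8.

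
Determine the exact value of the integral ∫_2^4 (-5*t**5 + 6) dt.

-3348

By the power rule, an antiderivative is F(t) = -5*t**6/6 + 6*t.
Then F(4) - F(2) = (-10168/3) - (-124/3) = -3348.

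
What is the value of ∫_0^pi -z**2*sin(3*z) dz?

Integrate by parts twice (u = z^2, dv = -sin(3*z) dz).
An antiderivative is F(z) = z**2*cos(3*z)/3 - 2*z*sin(3*z)/9 - 2*cos(3*z)/27.
Then F(pi) - F(0) = (2/27 - pi**2/3) - (-2/27) = 4/27 - pi**2/3.

4/27 - pi**2/3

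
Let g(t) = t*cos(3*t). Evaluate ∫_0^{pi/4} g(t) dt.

-1/9 - sqrt(2)/18 + sqrt(2)*pi/24

Integrate by parts once (u = t, dv = cos(3*t) dt).
An antiderivative is F(t) = t*sin(3*t)/3 + cos(3*t)/9.
Then F(pi/4) - F(0) = (sqrt(2)*(-4 + 3*pi)/72) - (1/9) = -1/9 - sqrt(2)/18 + sqrt(2)*pi/24.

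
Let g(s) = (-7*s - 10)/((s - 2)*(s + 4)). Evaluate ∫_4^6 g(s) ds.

-3*log(5) + 2*log(2)

Factor the denominator: s**2 + 2*s - 8 = (s + 4)(s - 2).
Partial fractions: (-7*s - 10)/((s - 2)*(s + 4)) = -3/(s + 4) - 4/(s - 2).
An antiderivative is F(s) = -4*log(s - 2) - 3*log(s + 4).
Then F(6) - F(4) = (-11*log(2) - 3*log(5)) - (-13*log(2)) = -3*log(5) + 2*log(2).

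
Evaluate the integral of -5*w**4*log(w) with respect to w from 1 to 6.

-7776*log(3) - 7776*log(2) + 1555

Integrate by parts once (u = ln w, dv = -5*w**4 dw).
An antiderivative is F(w) = -w**5*(5*log(w) - 1)/5.
Then F(6) - F(1) = (-7776*log(3) - 7776*log(2) + 7776/5) - (1/5) = -7776*log(3) - 7776*log(2) + 1555.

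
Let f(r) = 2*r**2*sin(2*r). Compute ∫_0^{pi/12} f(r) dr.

-1/2 - sqrt(3)*pi**2/288 + pi/24 + sqrt(3)/4

Integrate by parts twice (u = r^2, dv = 2*sin(2*r) dr).
An antiderivative is F(r) = -r**2*cos(2*r) + r*sin(2*r) + cos(2*r)/2.
Then F(pi/12) - F(0) = (-sqrt(3)*pi**2/288 + pi/24 + sqrt(3)/4) - (1/2) = -1/2 - sqrt(3)*pi**2/288 + pi/24 + sqrt(3)/4.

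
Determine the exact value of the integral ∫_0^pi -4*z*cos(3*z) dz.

8/9

Integrate by parts once (u = z, dv = -4*cos(3*z) dz).
An antiderivative is F(z) = -4*z*sin(3*z)/3 - 4*cos(3*z)/9.
Then F(pi) - F(0) = (4/9) - (-4/9) = 8/9.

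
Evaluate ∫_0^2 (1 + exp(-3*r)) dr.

An antiderivative is F(r) = r - exp(-3*r)/3.
Then F(2) - F(0) = (2 - exp(-6)/3) - (-1/3) = 7/3 - exp(-6)/3.

7/3 - exp(-6)/3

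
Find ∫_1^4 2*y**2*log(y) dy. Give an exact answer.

-14 + 256*log(2)/3

Integrate by parts once (u = ln y, dv = 2*y**2 dy).
An antiderivative is F(y) = 2*y**3*(3*log(y) - 1)/9.
Then F(4) - F(1) = (-128/9 + 256*log(2)/3) - (-2/9) = -14 + 256*log(2)/3.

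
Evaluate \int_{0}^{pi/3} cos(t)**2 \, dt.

Use the identity cos^2(t) = (1 + cos(2*t))/2.
An antiderivative is F(t) = t/2 + sin(2*t)/4.
Then F(pi/3) - F(0) = (sqrt(3)/8 + pi/6) - (0) = sqrt(3)/8 + pi/6.

sqrt(3)/8 + pi/6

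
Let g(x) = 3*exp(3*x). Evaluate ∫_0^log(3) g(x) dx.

Let u = exp(x), so du = exp(x) dx. When x = 0, u = 1; when x = log(3), u = 3.
The integral becomes 3·∫ u**2 du from 1 to 3, with antiderivative u**3.
Back in x: F(x) = exp(3*x).
Then F(log(3)) - F(0) = (27) - (1) = 26.

26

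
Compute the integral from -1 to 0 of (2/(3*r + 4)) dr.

4*log(2)/3

An antiderivative is F(r) = 2*log(3*r + 4)/3.
Then F(0) - F(-1) = (4*log(2)/3) - (0) = 4*log(2)/3.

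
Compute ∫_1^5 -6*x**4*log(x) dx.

18744/25 - 3750*log(5)

Integrate by parts once (u = ln x, dv = -6*x**4 dx).
An antiderivative is F(x) = -6*x**5*(5*log(x) - 1)/25.
Then F(5) - F(1) = (750 - 3750*log(5)) - (6/25) = 18744/25 - 3750*log(5).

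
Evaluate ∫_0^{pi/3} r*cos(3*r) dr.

Integrate by parts once (u = r, dv = cos(3*r) dr).
An antiderivative is F(r) = r*sin(3*r)/3 + cos(3*r)/9.
Then F(pi/3) - F(0) = (-1/9) - (1/9) = -2/9.

-2/9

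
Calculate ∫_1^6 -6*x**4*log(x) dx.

1866 - 46656*log(6)/5

Integrate by parts once (u = ln x, dv = -6*x**4 dx).
An antiderivative is F(x) = -6*x**5*(5*log(x) - 1)/25.
Then F(6) - F(1) = (46656/25 - 46656*log(6)/5) - (6/25) = 1866 - 46656*log(6)/5.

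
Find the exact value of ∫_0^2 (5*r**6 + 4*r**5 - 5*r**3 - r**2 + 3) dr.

By the power rule, an antiderivative is F(r) = 5*r**7/7 + 2*r**6/3 - 5*r**4/4 - r**3/3 + 3*r.
Then F(2) - F(0) = (822/7) - (0) = 822/7.

822/7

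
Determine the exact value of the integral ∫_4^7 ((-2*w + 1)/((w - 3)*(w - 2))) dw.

-13*log(2) + 3*log(5)

Factor the denominator: w**2 - 5*w + 6 = (w - 2)(w - 3).
Partial fractions: (-2*w + 1)/((w - 3)*(w - 2)) = 3/(w - 2) - 5/(w - 3).
An antiderivative is F(w) = -5*log(w - 3) + 3*log(w - 2).
Then F(7) - F(4) = (-10*log(2) + 3*log(5)) - (log(8)) = -13*log(2) + 3*log(5).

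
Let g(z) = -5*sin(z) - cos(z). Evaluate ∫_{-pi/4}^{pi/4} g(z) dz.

An antiderivative is F(z) = -sin(z) + 5*cos(z).
Then F(pi/4) - F(-pi/4) = (2*sqrt(2)) - (3*sqrt(2)) = -sqrt(2).

-sqrt(2)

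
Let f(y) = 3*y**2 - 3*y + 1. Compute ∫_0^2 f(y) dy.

By the power rule, an antiderivative is F(y) = y**3 - 3*y**2/2 + y.
Then F(2) - F(0) = (4) - (0) = 4.

4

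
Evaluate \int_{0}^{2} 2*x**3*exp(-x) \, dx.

12 - 76*exp(-2)

Integrate by parts 3 times (u = x^3, dv = 2*exp(-x) dx).
An antiderivative is F(x) = (-2*x**3 - 6*x**2 - 12*x - 12)*exp(-x).
Then F(2) - F(0) = (-76*exp(-2)) - (-12) = 12 - 76*exp(-2).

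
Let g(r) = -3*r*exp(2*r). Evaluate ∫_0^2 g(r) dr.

Integrate by parts once (u = r, dv = -3*exp(2*r) dr).
An antiderivative is F(r) = (-6*r + 3)*exp(2*r)/4.
Then F(2) - F(0) = (-9*exp(4)/4) - (3/4) = -9*exp(4)/4 - 3/4.

-9*exp(4)/4 - 3/4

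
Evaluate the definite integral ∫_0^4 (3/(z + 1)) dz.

An antiderivative is F(z) = 3*log(z + 1).
Then F(4) - F(0) = (3*log(5)) - (0) = 3*log(5).

3*log(5)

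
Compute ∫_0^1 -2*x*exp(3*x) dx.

Integrate by parts once (u = x, dv = -2*exp(3*x) dx).
An antiderivative is F(x) = (-6*x + 2)*exp(3*x)/9.
Then F(1) - F(0) = (-4*exp(3)/9) - (2/9) = -4*exp(3)/9 - 2/9.

-4*exp(3)/9 - 2/9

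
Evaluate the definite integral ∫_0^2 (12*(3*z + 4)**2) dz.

Let u = 3*z + 4, so du = 3 dz. When z = 0, u = 4; when z = 2, u = 10.
The integral becomes 4·∫ u**2 du from 4 to 10, with antiderivative 4*u**3/3.
Back in z: F(z) = 4*(3*z + 4)**3/3.
Then F(2) - F(0) = (4000/3) - (256/3) = 1248.

1248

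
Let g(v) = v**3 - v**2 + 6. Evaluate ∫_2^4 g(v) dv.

By the power rule, an antiderivative is F(v) = v**4/4 - v**3/3 + 6*v.
Then F(4) - F(2) = (200/3) - (40/3) = 160/3.

160/3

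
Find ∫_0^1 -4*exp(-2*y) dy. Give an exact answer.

An antiderivative is F(y) = 2*exp(-2*y).
Then F(1) - F(0) = (2*exp(-2)) - (2) = -2 + 2*exp(-2).

-2 + 2*exp(-2)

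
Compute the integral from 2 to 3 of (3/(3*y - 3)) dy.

An antiderivative is F(y) = log(3*y - 3).
Then F(3) - F(2) = (log(6)) - (log(3)) = log(2).

log(2)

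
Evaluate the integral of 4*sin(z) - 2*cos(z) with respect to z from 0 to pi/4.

An antiderivative is F(z) = -2*sin(z) - 4*cos(z).
Then F(pi/4) - F(0) = (-3*sqrt(2)) - (-4) = 4 - 3*sqrt(2).

4 - 3*sqrt(2)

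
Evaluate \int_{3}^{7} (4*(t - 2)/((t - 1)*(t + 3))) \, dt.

Factor the denominator: t**2 + 2*t - 3 = (t + 3)(t - 1).
Partial fractions: 4*(t - 2)/((t - 1)*(t + 3)) = 5/(t + 3) - 1/(t - 1).
An antiderivative is F(t) = -log(t - 1) + 5*log(t + 3).
Then F(7) - F(3) = (-log(3) + 4*log(2) + 5*log(5)) - (4*log(2) + 5*log(3)) = -6*log(3) + 5*log(5).

-6*log(3) + 5*log(5)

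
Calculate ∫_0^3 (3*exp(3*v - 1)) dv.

Let u = 3*v - 1, so du = 3 dv. When v = 0, u = -1; when v = 3, u = 8.
The integral becomes ∫ exp(u) du from -1 to 8, with antiderivative exp(u).
Back in v: F(v) = exp(3*v - 1).
Then F(3) - F(0) = (exp(8)) - (exp(-1)) = -(1 - exp(9))*exp(-1).

-(1 - exp(9))*exp(-1)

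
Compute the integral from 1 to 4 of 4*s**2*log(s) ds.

Integrate by parts once (u = ln s, dv = 4*s**2 ds).
An antiderivative is F(s) = 4*s**3*(3*log(s) - 1)/9.
Then F(4) - F(1) = (-256/9 + 512*log(2)/3) - (-4/9) = -28 + 512*log(2)/3.

-28 + 512*log(2)/3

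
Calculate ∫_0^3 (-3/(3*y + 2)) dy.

An antiderivative is F(y) = -log(3*y + 2).
Then F(3) - F(0) = (-log(11)) - (-log(2)) = log(2/11).

log(2/11)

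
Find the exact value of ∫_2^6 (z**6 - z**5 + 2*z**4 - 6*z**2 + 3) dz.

By the power rule, an antiderivative is F(z) = z**7/7 - z**6/6 + 2*z**5/5 - 2*z**3 + 3*z.
Then F(6) - F(2) = (1221894/35) - (1094/105) = 3664588/105.

3664588/105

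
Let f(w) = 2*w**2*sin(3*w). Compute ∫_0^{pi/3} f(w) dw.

Integrate by parts twice (u = w^2, dv = 2*sin(3*w) dw).
An antiderivative is F(w) = -2*w**2*cos(3*w)/3 + 4*w*sin(3*w)/9 + 4*cos(3*w)/27.
Then F(pi/3) - F(0) = (-4/27 + 2*pi**2/27) - (4/27) = -8/27 + 2*pi**2/27.

-8/27 + 2*pi**2/27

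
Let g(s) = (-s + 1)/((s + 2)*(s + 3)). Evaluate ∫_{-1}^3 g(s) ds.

Factor the denominator: s**2 + 5*s + 6 = (s + 3)(s + 2).
Partial fractions: (-s + 1)/((s + 2)*(s + 3)) = -4/(s + 3) + 3/(s + 2).
An antiderivative is F(s) = 3*log(s + 2) - 4*log(s + 3).
Then F(3) - F(-1) = (-4*log(3) - 4*log(2) + 3*log(5)) - (-log(16)) = -4*log(3) + 3*log(5).

-4*log(3) + 3*log(5)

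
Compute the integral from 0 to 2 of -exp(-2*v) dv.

An antiderivative is F(v) = exp(-2*v)/2.
Then F(2) - F(0) = (exp(-4)/2) - (1/2) = (1 - exp(4))*exp(-4)/2.

(1 - exp(4))*exp(-4)/2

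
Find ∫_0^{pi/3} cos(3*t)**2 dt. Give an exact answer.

Use the identity cos^2(3*t) = (1 + cos(6*t))/2.
An antiderivative is F(t) = t/2 + sin(6*t)/12.
Then F(pi/3) - F(0) = (pi/6) - (0) = pi/6.

pi/6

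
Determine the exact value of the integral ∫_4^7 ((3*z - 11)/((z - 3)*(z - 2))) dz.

Factor the denominator: z**2 - 5*z + 6 = (z - 2)(z - 3).
Partial fractions: (3*z - 11)/((z - 3)*(z - 2)) = 5/(z - 2) - 2/(z - 3).
An antiderivative is F(z) = -2*log(z - 3) + 5*log(z - 2).
Then F(7) - F(4) = (-4*log(2) + 5*log(5)) - (log(32)) = -9*log(2) + 5*log(5).

-9*log(2) + 5*log(5)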